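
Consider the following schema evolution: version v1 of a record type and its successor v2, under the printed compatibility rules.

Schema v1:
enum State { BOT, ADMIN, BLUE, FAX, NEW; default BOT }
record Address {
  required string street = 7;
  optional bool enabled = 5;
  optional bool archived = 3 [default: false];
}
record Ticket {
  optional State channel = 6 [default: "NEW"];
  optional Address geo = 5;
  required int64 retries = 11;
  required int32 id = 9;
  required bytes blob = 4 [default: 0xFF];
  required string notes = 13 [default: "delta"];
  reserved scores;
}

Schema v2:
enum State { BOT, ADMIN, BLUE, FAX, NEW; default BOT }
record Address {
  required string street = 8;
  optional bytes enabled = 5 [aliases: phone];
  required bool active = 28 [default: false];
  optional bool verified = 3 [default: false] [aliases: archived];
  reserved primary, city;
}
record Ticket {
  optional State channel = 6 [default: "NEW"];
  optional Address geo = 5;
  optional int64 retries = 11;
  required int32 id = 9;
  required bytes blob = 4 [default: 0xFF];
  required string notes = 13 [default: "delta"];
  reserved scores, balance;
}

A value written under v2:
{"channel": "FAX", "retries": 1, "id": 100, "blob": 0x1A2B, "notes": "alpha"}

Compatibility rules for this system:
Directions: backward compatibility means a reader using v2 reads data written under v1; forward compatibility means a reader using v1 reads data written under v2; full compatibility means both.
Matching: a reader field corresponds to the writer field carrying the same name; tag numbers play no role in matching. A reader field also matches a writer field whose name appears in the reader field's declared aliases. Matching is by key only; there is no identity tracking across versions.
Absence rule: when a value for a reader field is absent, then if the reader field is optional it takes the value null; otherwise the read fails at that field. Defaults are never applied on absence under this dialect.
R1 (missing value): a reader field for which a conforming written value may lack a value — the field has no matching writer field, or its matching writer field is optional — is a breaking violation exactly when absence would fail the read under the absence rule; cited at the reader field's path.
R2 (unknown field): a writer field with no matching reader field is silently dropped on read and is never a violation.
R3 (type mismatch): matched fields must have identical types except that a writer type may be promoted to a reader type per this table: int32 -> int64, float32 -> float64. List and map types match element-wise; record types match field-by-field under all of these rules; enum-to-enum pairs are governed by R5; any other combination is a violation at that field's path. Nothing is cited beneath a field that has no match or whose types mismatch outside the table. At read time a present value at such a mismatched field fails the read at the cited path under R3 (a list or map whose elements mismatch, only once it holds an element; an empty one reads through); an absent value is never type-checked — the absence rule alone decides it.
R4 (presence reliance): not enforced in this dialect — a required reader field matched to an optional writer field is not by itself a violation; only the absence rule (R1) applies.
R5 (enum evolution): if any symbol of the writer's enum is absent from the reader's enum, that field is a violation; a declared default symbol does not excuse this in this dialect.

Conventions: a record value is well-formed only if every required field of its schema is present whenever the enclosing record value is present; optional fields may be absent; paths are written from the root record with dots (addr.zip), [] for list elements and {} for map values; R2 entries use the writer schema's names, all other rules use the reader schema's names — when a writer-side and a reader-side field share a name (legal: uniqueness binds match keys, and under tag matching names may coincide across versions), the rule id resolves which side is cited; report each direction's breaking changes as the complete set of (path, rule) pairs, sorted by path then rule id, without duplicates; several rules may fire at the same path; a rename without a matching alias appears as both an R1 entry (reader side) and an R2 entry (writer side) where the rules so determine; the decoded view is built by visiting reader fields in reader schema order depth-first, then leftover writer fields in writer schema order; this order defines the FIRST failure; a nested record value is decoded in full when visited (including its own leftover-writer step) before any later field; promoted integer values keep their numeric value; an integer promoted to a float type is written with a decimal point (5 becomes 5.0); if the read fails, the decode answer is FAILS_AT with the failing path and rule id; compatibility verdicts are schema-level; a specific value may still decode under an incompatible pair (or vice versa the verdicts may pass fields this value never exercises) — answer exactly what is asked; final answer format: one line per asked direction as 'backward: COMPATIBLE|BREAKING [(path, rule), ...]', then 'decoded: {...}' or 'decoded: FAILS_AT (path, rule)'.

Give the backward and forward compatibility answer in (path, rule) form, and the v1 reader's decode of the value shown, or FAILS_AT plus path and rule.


in Ticket below, arrows point writer -> reader
backward on Ticket — v2 reading data written by v1:
  channel <- channel (State -> State, writer optional)
  geo <- geo (Address -> Address, writer optional)
  retries <- retries (int64 -> int64, writer required)
  id <- id (int32 -> int32, writer required)
  blob <- blob (bytes -> bytes, writer required)
  notes <- notes (string -> string, writer required)
  geo.street <- geo.street (string -> string, writer required)
  geo.enabled <- geo.enabled (bool -> bytes, writer optional)
  no writer field matches reader geo.active
  geo.verified <- geo.archived (bool -> bool, writer optional)
  R1 fires at geo.active
  R3 fires at geo.enabled
  backward on Ticket therefore BREAKING (2)
forward on Ticket — v1 reading data written by v2:
  channel <- channel (State -> State, writer optional)
  geo <- geo (Address -> Address, writer optional)
  retries <- retries (int64 -> int64, writer optional)
  id <- id (int32 -> int32, writer required)
  blob <- blob (bytes -> bytes, writer required)
  notes <- notes (string -> string, writer required)
  geo.street <- geo.street (string -> string, writer required)
  geo.enabled <- geo.enabled (bytes -> bool, writer optional)
  no writer field matches reader geo.archived
  geo.active (writer side), unknown to reader
  geo.verified (writer side), unknown to reader
  R3 fires at geo.enabled
  R1 fires at retries
  forward on Ticket therefore BREAKING (2)
decode (reader v1):
  channel := "FAX"
  geo := null (not supplied -> null)
  retries := 1
  id := 100
  blob := 0x1A2B
  notes := "alpha"
  => decoded: {"channel": "FAX", "geo": null, "retries": 1, "id": 100, "blob": 0x1A2B, "notes": "alpha"}

backward: BREAKING [(geo.active, R1), (geo.enabled, R3)]; forward: BREAKING [(geo.enabled, R3), (retries, R1)]; decoded: {"channel": "FAX", "geo": null, "retries": 1, "id": 100, "blob": 0x1A2B, "notes": "alpha"}


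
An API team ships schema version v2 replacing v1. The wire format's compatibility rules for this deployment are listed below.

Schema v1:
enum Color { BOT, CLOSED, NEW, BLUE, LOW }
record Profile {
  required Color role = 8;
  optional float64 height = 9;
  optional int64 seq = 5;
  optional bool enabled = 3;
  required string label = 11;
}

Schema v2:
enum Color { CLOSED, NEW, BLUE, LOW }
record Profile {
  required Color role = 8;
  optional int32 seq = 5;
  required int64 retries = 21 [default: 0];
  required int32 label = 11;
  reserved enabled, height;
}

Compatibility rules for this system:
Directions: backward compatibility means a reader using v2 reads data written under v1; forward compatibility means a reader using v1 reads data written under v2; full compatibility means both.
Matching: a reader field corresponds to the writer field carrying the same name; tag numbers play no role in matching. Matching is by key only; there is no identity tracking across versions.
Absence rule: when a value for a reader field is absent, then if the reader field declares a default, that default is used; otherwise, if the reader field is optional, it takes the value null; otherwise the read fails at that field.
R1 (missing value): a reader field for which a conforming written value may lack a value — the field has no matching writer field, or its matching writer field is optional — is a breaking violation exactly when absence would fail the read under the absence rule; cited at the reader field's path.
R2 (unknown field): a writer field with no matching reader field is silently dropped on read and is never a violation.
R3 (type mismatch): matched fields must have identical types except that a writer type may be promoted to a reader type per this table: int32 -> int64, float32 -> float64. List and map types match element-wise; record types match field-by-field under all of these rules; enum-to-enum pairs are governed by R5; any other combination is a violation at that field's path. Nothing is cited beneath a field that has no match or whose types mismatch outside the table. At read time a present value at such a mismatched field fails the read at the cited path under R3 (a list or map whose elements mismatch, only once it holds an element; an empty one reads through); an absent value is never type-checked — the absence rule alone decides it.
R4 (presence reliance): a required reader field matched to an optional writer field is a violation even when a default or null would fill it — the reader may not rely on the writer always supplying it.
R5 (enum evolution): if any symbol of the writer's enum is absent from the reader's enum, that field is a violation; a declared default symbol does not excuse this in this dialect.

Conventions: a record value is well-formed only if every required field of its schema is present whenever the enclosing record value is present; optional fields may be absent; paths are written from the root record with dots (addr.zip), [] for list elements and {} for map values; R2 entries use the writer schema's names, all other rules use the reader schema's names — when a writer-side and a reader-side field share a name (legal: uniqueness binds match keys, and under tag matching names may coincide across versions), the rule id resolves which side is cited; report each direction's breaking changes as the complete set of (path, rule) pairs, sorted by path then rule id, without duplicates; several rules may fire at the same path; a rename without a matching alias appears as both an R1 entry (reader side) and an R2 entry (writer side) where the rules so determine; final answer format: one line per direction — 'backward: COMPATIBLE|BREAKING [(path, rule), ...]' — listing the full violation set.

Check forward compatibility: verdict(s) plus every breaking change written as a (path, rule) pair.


arrows below run writer -> reader for Profile
forward pass over Profile, reader schema v1, writer schema v2:
  role: Color -> Color, writer required; from role
  height has no writer counterpart
  seq: int32 -> int64, writer optional; from seq
  enabled has no writer counterpart
  label: int32 -> string, writer required; from label
  writer field retries has no reader counterpart
  violation R3 at label
  => forward verdict for Profile: BREAKING, 1 violation(s)
the other Profile changes do not affect what is asked:
  field seq in record Profile: type int64 changed to int32 -> affects backward compatibility only, which is not asked
  enum Color (field role in record Profile): symbol BOT removed -> affects backward compatibility only, which is not asked
  removed field enabled from record Profile (its key "enabled" joins the reserved list) -> inert for the asked Profile verdict: nothing fires
  removed field height from record Profile (its key "height" joins the reserved list) -> inert for the asked Profile verdict: nothing fires
  added field retries to record Profile: required int64, tag 21, default 0 (in v2 it sits immediately before label) -> inert for the asked Profile verdict: nothing fires

forward: BREAKING [(label, R3)]


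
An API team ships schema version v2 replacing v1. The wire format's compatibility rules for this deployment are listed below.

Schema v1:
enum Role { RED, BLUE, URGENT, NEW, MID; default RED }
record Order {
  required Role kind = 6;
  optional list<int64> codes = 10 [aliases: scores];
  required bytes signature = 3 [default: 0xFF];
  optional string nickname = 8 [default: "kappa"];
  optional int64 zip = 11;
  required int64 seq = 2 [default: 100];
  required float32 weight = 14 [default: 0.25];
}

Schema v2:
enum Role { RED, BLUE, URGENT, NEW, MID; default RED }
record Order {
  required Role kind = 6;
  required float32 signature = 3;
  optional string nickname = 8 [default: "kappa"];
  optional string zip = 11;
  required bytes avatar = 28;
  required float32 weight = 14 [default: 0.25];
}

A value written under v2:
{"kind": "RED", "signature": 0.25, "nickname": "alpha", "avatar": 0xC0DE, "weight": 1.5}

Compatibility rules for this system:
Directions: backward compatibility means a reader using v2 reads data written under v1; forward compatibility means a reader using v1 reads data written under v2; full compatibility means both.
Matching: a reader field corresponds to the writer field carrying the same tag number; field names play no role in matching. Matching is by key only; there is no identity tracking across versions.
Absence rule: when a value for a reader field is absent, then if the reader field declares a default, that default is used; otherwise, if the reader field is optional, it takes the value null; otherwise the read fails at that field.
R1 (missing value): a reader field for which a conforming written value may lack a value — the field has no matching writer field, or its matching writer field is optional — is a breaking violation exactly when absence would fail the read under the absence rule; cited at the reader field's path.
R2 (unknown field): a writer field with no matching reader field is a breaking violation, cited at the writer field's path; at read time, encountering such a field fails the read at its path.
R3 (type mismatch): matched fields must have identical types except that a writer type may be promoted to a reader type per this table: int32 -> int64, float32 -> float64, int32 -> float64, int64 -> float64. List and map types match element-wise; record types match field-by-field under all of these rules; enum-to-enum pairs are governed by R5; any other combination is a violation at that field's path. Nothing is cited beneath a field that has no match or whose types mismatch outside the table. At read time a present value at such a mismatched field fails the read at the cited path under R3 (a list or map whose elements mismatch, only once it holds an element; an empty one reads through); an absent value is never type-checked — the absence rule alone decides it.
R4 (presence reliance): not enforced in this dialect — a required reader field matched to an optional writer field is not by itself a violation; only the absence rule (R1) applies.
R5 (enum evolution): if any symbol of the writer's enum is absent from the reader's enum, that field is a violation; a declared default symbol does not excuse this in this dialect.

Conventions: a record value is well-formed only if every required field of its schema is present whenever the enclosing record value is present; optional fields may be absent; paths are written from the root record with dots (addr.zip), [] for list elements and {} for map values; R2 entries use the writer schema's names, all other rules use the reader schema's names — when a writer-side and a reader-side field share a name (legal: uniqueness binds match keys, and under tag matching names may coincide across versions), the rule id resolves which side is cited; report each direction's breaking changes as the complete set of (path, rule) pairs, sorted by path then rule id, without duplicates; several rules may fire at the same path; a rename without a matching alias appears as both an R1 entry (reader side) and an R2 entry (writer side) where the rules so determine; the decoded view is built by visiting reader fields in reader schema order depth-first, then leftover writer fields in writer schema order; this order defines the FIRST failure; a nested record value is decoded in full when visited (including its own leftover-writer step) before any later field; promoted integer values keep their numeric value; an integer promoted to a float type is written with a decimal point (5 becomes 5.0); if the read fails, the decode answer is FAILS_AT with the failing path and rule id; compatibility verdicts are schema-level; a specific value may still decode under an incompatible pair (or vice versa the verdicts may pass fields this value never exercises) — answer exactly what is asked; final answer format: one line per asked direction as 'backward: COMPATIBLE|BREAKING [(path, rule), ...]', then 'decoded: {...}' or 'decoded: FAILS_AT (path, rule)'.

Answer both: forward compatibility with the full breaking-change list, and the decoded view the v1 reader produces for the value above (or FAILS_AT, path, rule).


arrows below run writer -> reader for Order
forward on Order — v1 reading data written by v2:
  kind: paired with writer kind (Role -> Role; writer required)
  codes: no writer match
  signature: paired with writer signature (float32 -> bytes; writer required)
  nickname: paired with writer nickname (string -> string; writer optional)
  zip: paired with writer zip (string -> int64; writer optional)
  seq: no writer match
  weight: paired with writer weight (float32 -> float32; writer required)
  leftover writer field: avatar
  R2 fires at avatar
  R3 fires at signature
  R3 fires at zip
  => forward: BREAKING (3)
decode (reader v1):
  kind := "RED"
  codes := null (not supplied -> null)
  read fails at signature under R3
  => FAILS_AT (signature, R3)
remaining Order differences; none change what is asked:
  removed field codes from record Order -> matters only for Order's backward compatibility — outside the asked direction
  removed field seq from record Order -> matters only for Order's backward compatibility — outside the asked direction

forward: BREAKING [(avatar, R2), (signature, R3), (zip, R3)]; decoded: FAILS_AT (signature, R3)


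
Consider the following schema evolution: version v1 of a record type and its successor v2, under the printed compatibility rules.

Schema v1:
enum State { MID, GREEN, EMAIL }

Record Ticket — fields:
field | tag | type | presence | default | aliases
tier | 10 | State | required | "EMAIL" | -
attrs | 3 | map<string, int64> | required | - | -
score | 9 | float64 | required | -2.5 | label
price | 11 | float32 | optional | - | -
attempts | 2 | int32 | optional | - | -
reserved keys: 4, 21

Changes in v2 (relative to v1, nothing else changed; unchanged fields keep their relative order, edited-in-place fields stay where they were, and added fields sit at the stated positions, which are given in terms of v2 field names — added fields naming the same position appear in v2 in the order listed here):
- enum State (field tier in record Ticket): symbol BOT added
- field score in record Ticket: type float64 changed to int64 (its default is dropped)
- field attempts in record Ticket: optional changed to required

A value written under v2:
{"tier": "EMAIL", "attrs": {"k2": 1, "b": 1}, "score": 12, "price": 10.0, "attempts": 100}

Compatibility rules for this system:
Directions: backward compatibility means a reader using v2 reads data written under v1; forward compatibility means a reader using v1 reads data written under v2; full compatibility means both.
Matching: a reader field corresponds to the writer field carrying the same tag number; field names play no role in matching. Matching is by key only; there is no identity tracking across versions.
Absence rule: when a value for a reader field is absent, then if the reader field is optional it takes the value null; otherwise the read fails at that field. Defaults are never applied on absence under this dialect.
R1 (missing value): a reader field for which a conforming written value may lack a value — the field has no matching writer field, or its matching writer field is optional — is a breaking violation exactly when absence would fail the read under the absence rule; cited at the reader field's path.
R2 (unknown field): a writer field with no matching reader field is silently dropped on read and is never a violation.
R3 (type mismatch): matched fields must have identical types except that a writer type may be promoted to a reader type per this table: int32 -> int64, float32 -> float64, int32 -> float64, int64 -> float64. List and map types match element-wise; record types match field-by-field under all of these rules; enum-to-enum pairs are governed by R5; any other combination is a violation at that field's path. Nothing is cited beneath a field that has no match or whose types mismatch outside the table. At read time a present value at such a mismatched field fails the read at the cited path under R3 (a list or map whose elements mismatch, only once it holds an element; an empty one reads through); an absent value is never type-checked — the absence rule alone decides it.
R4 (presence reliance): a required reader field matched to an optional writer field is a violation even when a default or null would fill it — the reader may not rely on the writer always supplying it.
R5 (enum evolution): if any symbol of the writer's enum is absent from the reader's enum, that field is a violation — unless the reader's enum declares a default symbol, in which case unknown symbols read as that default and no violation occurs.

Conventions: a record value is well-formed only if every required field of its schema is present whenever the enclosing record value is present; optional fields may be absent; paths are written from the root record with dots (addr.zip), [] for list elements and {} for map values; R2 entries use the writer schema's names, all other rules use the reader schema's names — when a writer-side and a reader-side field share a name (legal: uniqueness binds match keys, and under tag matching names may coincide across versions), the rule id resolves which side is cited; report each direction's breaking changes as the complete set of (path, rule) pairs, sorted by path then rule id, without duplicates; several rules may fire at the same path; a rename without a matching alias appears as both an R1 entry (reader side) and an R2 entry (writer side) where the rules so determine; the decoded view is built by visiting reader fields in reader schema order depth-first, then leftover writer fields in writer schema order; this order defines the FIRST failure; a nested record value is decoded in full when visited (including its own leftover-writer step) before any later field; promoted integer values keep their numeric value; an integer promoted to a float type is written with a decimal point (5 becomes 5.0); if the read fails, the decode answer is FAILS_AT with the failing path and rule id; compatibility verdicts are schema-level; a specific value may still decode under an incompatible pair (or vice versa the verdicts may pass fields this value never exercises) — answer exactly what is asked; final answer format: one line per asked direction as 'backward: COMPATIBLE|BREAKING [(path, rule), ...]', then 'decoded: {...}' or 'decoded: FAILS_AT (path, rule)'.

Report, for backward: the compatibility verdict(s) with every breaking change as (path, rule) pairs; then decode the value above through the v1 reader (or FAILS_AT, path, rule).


each type pair in Ticket: writer, then reader
checking backward for Ticket: reader v2 against writer v1:
  tier <- tier (State -> State, writer required)
  attrs <- attrs (map<string, int64> -> map<string, int64>, writer required)
  score <- score (float64 -> int64, writer required)
  price <- price (float32 -> float32, writer optional)
  attempts <- attempts (int32 -> int32, writer optional)
  violation R1 at attempts
  violation R4 at attempts
  violation R3 at score
  backward on Ticket therefore BREAKING (3)
decode walk for Ticket under reader schema v1:
  tier := "EMAIL"
  attrs := {"k2": 1, "b": 1}
  score := 12.0 (int64 -> float64)
  price := 10.0
  attempts := 100
  => decoded: {"tier": "EMAIL", "attrs": {"k2": 1, "b": 1}, "score": 12.0, "price": 10.0, "attempts": 100}
the rest of the Ticket diff is inert for this question:
  enum State (field tier in record Ticket): symbol BOT added -> affects forward compatibility only, which is not asked

backward: BREAKING [(attempts, R1), (attempts, R4), (score, R3)]; decoded: {"tier": "EMAIL", "attrs": {"k2": 1, "b": 1}, "score": 12.0, "price": 10.0, "attempts": 100}


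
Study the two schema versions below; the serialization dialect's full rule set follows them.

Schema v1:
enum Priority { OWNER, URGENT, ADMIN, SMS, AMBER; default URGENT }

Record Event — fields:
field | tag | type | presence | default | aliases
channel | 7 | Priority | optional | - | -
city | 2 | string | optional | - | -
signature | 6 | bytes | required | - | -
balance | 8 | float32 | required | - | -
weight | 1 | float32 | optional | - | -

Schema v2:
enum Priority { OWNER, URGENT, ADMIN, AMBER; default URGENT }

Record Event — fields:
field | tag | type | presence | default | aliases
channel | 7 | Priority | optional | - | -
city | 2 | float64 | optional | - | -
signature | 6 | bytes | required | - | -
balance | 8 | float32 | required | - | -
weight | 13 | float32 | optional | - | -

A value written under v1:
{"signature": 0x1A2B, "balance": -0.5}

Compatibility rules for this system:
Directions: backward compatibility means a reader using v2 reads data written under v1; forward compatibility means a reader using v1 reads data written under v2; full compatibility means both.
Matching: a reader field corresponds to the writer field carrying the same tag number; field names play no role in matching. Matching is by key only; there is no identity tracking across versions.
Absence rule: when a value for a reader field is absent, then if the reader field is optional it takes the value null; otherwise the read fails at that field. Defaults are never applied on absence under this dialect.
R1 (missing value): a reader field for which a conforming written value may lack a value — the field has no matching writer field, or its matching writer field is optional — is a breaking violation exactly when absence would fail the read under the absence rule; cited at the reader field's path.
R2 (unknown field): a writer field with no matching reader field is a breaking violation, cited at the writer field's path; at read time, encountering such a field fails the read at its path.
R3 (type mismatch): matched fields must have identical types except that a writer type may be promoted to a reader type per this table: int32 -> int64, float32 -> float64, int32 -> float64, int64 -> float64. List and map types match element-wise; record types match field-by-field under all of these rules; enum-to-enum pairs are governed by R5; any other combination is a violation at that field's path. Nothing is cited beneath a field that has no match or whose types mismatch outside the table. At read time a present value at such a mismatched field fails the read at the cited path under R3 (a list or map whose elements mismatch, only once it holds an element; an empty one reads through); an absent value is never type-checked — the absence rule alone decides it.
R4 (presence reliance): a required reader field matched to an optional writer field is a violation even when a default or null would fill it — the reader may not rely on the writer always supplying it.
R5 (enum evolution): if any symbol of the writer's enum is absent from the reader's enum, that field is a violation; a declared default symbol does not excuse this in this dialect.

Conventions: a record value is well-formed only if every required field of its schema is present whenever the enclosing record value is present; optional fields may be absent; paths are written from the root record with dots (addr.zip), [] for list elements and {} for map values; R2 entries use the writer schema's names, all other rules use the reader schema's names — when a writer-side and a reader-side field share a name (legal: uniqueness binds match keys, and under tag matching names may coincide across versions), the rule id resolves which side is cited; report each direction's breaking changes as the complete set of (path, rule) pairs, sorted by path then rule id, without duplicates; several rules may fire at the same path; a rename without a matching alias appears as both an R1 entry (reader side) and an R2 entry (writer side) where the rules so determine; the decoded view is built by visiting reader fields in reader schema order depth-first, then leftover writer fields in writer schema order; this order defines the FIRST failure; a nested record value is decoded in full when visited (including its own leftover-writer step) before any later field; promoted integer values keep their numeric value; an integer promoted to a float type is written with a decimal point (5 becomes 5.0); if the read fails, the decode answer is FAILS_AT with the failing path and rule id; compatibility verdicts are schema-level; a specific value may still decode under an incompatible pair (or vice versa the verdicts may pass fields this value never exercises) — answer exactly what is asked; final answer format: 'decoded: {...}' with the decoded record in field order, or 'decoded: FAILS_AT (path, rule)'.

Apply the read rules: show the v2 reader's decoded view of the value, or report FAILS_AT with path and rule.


arrows below run writer -> reader for Event
decode walk for Event under reader schema v2:
  channel := null (absent, optional -> null)
  city := null (absent, optional -> null)
  signature := 0x1A2B
  balance := -0.5
  weight := null (absent, optional -> null)
  => decoded: {"channel": null, "city": null, "signature": 0x1A2B, "balance": -0.5, "weight": null}
the rest of the Event diff is inert for this question:
  enum Priority (field channel in record Event): symbol SMS removed -> schema-level compatibility only; this Event value's decode is unchanged
  field city in record Event: type string changed to float64 -> schema-level compatibility only; this Event value's decode is unchanged
  field weight in record Event: tag 1 changed to 13 -> schema-level compatibility only; this Event value's decode is unchanged

decoded: {"channel": null, "city": null, "signature": 0x1A2B, "balance": -0.5, "weight": null}


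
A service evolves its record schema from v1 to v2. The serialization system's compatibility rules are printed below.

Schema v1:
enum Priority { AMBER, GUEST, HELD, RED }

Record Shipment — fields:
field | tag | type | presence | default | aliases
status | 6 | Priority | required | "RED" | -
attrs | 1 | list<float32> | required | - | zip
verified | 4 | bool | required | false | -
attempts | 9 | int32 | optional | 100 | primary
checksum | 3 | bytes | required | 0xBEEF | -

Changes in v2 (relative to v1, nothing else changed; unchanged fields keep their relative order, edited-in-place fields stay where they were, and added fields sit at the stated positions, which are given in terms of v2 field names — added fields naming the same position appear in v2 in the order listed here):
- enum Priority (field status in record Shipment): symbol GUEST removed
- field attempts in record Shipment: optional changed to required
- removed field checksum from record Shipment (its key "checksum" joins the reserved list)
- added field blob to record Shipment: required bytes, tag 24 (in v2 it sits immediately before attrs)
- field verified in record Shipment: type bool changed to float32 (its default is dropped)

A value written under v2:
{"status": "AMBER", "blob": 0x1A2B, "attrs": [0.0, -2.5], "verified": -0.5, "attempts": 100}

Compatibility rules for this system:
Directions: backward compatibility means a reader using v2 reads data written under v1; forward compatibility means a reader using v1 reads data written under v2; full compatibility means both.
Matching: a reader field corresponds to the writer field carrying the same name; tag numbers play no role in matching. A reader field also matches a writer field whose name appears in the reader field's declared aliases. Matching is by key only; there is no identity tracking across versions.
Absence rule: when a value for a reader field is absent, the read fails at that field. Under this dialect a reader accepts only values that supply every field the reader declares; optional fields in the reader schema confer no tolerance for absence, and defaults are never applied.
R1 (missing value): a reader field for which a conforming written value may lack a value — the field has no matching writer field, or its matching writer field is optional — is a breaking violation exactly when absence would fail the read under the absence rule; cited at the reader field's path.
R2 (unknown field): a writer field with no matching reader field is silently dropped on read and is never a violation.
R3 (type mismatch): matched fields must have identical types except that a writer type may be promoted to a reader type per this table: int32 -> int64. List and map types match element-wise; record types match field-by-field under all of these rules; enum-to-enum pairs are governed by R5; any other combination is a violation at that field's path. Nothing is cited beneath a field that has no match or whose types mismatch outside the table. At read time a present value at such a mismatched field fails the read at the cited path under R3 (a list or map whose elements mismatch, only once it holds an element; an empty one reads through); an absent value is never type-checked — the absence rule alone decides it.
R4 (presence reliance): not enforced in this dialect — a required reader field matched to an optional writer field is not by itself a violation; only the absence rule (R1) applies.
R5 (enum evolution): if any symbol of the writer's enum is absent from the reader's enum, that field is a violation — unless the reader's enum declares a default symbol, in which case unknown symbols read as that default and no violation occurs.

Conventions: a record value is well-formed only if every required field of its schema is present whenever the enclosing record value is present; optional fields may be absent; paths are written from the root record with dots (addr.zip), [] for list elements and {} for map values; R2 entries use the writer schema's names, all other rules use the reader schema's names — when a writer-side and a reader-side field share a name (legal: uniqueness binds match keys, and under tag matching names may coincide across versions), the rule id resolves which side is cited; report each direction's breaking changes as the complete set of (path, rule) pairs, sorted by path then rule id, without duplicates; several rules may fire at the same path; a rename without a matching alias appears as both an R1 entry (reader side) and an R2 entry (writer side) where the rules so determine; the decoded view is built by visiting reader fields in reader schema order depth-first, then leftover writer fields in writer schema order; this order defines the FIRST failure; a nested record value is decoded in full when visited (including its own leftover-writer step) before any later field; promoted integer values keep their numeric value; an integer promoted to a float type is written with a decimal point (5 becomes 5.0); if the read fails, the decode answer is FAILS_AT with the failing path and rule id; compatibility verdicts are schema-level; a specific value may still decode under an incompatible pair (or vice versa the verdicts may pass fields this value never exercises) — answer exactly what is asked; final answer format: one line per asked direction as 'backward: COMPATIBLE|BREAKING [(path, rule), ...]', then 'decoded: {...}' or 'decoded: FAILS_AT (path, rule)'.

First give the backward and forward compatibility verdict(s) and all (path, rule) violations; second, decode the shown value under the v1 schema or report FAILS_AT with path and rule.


backward: BREAKING [(attempts, R1), (blob, R1), (status, R5), (verified, R3)]; forward: BREAKING [(checksum, R1), (verified, R3)]; decoded: FAILS_AT (verified, R3)

each type pair in Shipment: writer, then reader
backward for Shipment (reader v2, writer v1):
  status: Priority -> Priority, writer required; from status
  blob: no writer match
  attrs: list<float32> -> list<float32>, writer required; from attrs
  verified: bool -> float32, writer required; from verified
  attempts: int32 -> int32, writer optional; from attempts
  checksum (writer side), unknown to reader
  violation R1 at attempts
  violation R1 at blob
  violation R5 at status
  violation R3 at verified
  => backward: BREAKING (4)
forward for Shipment (reader v1, writer v2):
  status: Priority -> Priority, writer required; from status
  attrs: list<float32> -> list<float32>, writer required; from attrs
  verified: float32 -> bool, writer required; from verified
  attempts: int32 -> int32, writer required; from attempts
  checksum: no writer match
  blob (writer side), unknown to reader
  violation R1 at checksum
  violation R3 at verified
  => forward: BREAKING (2)
decode (reader v1):
  status := "AMBER"
  attrs := [0.0, -2.5]
  read fails at verified under R3
  => FAILS_AT (verified, R3)


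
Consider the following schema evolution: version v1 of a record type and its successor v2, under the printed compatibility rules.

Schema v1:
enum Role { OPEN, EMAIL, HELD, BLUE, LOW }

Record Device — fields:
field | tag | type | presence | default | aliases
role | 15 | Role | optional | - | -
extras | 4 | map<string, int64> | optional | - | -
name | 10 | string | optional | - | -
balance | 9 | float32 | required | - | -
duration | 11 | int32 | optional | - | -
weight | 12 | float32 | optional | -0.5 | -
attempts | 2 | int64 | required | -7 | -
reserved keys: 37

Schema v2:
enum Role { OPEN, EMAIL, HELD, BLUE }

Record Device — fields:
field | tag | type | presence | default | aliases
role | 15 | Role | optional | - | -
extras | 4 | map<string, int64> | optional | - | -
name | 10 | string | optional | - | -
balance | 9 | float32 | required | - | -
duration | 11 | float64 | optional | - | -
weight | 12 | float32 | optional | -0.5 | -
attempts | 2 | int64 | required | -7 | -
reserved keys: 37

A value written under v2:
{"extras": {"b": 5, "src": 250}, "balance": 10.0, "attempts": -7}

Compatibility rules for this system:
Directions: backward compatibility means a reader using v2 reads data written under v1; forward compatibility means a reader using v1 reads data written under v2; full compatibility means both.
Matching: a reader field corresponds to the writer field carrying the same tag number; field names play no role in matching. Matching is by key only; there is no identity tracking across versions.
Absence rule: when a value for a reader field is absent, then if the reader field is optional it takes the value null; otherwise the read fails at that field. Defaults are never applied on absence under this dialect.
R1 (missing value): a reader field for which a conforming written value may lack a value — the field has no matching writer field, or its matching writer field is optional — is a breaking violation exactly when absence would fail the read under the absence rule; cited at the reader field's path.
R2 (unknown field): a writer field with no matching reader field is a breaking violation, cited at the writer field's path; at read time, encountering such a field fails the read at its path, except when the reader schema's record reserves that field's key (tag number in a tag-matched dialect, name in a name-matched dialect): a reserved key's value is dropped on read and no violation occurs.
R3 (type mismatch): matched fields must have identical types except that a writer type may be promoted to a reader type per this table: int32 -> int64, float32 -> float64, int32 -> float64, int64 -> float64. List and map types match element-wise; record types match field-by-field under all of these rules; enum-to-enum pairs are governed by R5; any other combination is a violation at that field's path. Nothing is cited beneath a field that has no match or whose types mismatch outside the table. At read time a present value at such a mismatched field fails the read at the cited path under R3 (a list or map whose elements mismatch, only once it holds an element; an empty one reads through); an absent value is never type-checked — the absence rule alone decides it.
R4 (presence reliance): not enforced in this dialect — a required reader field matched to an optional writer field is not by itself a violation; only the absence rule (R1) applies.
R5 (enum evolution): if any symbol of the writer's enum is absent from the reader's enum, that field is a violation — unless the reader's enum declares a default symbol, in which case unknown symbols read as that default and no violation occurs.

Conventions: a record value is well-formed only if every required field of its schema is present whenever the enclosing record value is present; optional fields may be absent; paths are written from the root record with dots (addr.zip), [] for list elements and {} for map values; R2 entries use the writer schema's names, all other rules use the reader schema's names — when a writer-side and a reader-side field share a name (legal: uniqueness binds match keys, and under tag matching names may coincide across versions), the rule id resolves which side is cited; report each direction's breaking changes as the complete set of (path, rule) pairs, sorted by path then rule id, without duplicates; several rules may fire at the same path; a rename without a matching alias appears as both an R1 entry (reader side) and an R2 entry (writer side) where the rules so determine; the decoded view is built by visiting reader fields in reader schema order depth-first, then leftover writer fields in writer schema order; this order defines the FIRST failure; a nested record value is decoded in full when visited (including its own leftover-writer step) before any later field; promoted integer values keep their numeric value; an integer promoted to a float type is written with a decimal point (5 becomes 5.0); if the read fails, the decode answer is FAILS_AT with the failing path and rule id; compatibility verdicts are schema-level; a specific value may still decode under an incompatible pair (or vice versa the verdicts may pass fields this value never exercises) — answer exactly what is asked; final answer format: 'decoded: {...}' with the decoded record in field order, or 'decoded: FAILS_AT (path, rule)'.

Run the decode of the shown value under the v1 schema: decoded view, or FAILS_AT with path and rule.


decoded: {"role": null, "extras": {"b": 5, "src": 250}, "name": null, "balance": 10.0, "duration": null, "weight": null, "attempts": -7}

arrows below run writer -> reader for Device
migrating the Device value to v1:
  role := null (not supplied -> null)
  extras := {"b": 5, "src": 250}
  name := null (not supplied -> null)
  balance := 10.0
  duration := null (not supplied -> null)
  weight := null (not supplied -> null)
  attempts := -7
  => decoded: {"role": null, "extras": {"b": 5, "src": 250}, "name": null, "balance": 10.0, "duration": null, "weight": null, "attempts": -7}
the rest of the Device diff is inert for this question:
  field duration in record Device: type int32 changed to float64 -> a verdict-level change on Device — the shown value reads the same
  enum Role (field role in record Device): symbol LOW removed -> a verdict-level change on Device — the shown value reads the same
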